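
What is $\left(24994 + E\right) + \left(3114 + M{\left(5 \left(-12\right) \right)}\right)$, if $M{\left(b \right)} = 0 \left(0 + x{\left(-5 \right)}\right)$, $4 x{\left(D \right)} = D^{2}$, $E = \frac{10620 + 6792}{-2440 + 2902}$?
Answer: $\frac{2167218}{77} \approx 28146.0$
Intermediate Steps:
$E = \frac{2902}{77}$ ($E = \frac{17412}{462} = 17412 \cdot \frac{1}{462} = \frac{2902}{77} \approx 37.688$)
$x{\left(D \right)} = \frac{D^{2}}{4}$
$M{\left(b \right)} = 0$ ($M{\left(b \right)} = 0 \left(0 + \frac{\left(-5\right)^{2}}{4}\right) = 0 \left(0 + \frac{1}{4} \cdot 25\right) = 0 \left(0 + \frac{25}{4}\right) = 0 \cdot \frac{25}{4} = 0$)
$\left(24994 + E\right) + \left(3114 + M{\left(5 \left(-12\right) \right)}\right) = \left(24994 + \frac{2902}{77}\right) + \left(3114 + 0\right) = \frac{1927440}{77} + 3114 = \frac{2167218}{77}$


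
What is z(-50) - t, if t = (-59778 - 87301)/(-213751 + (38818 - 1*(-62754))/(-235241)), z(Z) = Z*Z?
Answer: 6614376441919/2646478977 ≈ 2499.3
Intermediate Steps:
z(Z) = Z²
t = 1821000581/2646478977 (t = -147079/(-213751 + (38818 + 62754)*(-1/235241)) = -147079/(-213751 + 101572*(-1/235241)) = -147079/(-213751 - 101572/235241) = -147079/(-50283100563/235241) = -147079*(-235241/50283100563) = 1821000581/2646478977 ≈ 0.68808)
z(-50) - t = (-50)² - 1*1821000581/2646478977 = 2500 - 1821000581/2646478977 = 6614376441919/2646478977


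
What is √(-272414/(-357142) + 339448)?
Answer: 3*√1202689673359285/178571 ≈ 582.62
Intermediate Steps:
√(-272414/(-357142) + 339448) = √(-272414*(-1/357142) + 339448) = √(136207/178571 + 339448) = √(60615705015/178571) = 3*√1202689673359285/178571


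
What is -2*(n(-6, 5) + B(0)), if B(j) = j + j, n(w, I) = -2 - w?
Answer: -8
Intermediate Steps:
B(j) = 2*j
-2*(n(-6, 5) + B(0)) = -2*((-2 - 1*(-6)) + 2*0) = -2*((-2 + 6) + 0) = -2*(4 + 0) = -2*4 = -8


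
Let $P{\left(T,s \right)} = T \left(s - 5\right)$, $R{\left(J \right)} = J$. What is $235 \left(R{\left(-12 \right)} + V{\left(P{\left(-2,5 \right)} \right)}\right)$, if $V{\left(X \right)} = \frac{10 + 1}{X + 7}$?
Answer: $- \frac{17155}{7} \approx -2450.7$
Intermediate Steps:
$P{\left(T,s \right)} = T \left(-5 + s\right)$
$V{\left(X \right)} = \frac{11}{7 + X}$
$235 \left(R{\left(-12 \right)} + V{\left(P{\left(-2,5 \right)} \right)}\right) = 235 \left(-12 + \frac{11}{7 - 2 \left(-5 + 5\right)}\right) = 235 \left(-12 + \frac{11}{7 - 0}\right) = 235 \left(-12 + \frac{11}{7 + 0}\right) = 235 \left(-12 + \frac{11}{7}\right) = 235 \left(- \frac{73}{7}\right) = - \frac{17155}{7}$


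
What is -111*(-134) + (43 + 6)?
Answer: 14923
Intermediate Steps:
-111*(-134) + (43 + 6) = 14874 + 49 = 14923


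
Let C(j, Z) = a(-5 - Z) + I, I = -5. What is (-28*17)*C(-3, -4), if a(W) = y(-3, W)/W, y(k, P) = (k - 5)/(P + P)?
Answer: 4284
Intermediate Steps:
y(k, P) = (-5 + k)/(2*P) (y(k, P) = (-5 + k)/((2*P)) = (-5 + k)*(1/(2*P)) = (-5 + k)/(2*P))
a(W) = -4/W² (a(W) = ((-5 - 3)/(2*W))/W = ((½)*(-8)/W)/W = (-4/W)/W = -4/W²)
C(j, Z) = -5 - 4/(-5 - Z)² (C(j, Z) = -4/(-5 - Z)² - 5 = -5 - 4/(-5 - Z)²)
(-28*17)*C(-3, -4) = (-28*17)*(-5 - 4/(5 - 4)²) = -476*(-5 - 4/1²) = -476*(-5 - 4*1) = -476*(-5 - 4) = -476*(-9) = 4284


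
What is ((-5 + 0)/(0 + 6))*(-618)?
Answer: 515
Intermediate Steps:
((-5 + 0)/(0 + 6))*(-618) = -5/6*(-618) = -5*⅙*(-618) = -⅚*(-618) = 515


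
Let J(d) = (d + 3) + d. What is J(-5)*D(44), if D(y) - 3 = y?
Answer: -329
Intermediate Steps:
D(y) = 3 + y
J(d) = 3 + 2*d (J(d) = (3 + d) + d = 3 + 2*d)
J(-5)*D(44) = (3 + 2*(-5))*(3 + 44) = (3 - 10)*47 = -7*47 = -329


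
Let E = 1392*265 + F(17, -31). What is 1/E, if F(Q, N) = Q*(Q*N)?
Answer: 1/359921 ≈ 2.7784e-6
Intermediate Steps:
F(Q, N) = N*Q² (F(Q, N) = Q*(N*Q) = N*Q²)
E = 359921 (E = 1392*265 - 31*17² = 368880 - 31*289 = 368880 - 8959 = 359921)
1/E = 1/359921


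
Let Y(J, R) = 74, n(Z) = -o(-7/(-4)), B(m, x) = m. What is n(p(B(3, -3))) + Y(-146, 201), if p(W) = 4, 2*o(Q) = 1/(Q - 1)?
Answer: 220/3 ≈ 73.333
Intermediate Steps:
o(Q) = 1/(2*(-1 + Q)) (o(Q) = 1/(2*(Q - 1)) = 1/(2*(-1 + Q)))
n(Z) = -⅔ (n(Z) = -1/(2*(-1 - 7/(-4))) = -1/(2*(-1 - 7*(-¼))) = -1/(2*(-1 + 7/4)) = -1/(2*¾) = -4/(2*3) = -1*⅔ = -⅔)
n(p(B(3, -3))) + Y(-146, 201) = -⅔ + 74 = 220/3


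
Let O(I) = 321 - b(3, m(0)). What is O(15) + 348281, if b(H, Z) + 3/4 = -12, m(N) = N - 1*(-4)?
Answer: 1394459/4 ≈ 3.4862e+5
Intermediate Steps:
m(N) = 4 + N (m(N) = N + 4 = 4 + N)
b(H, Z) = -51/4 (b(H, Z) = -¾ - 12 = -51/4)
O(I) = 1335/4 (O(I) = 321 - 1*(-51/4) = 321 + 51/4 = 1335/4)
O(15) + 348281 = 1335/4 + 348281 = 1394459/4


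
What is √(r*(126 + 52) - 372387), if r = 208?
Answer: I*√335363 ≈ 579.11*I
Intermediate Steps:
√(r*(126 + 52) - 372387) = √(208*(126 + 52) - 372387) = √(208*178 - 372387) = √(37024 - 372387) = √(-335363) = I*√335363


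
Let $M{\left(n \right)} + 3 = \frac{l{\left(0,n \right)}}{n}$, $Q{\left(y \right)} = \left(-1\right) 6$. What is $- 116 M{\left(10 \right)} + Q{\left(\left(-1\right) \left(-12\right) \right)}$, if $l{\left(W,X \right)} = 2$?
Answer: $\frac{1594}{5} \approx 318.8$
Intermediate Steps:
$Q{\left(y \right)} = -6$
$M{\left(n \right)} = -3 + \frac{2}{n}$
$- 116 M{\left(10 \right)} + Q{\left(\left(-1\right) \left(-12\right) \right)} = - 116 \left(-3 + \frac{2}{10}\right) - 6 = - 116 \left(-3 + 2 \cdot \frac{1}{10}\right) - 6 = - 116 \left(-3 + \frac{1}{5}\right) - 6 = \left(-116\right) \left(- \frac{14}{5}\right) - 6 = \frac{1624}{5} - 6 = \frac{1594}{5}$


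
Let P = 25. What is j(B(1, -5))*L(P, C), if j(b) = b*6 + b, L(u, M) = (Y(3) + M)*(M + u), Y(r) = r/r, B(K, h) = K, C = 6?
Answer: 1519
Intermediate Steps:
Y(r) = 1
L(u, M) = (1 + M)*(M + u)
j(b) = 7*b (j(b) = 6*b + b = 7*b)
j(B(1, -5))*L(P, C) = (7*1)*(6 + 25 + 6² + 6*25) = 7*(6 + 25 + 36 + 150) = 7*217 = 1519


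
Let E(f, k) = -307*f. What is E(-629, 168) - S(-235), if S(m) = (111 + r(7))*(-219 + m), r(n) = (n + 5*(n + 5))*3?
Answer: 334751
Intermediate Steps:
r(n) = 75 + 18*n (r(n) = (n + 5*(5 + n))*3 = (n + (25 + 5*n))*3 = (25 + 6*n)*3 = 75 + 18*n)
S(m) = -68328 + 312*m (S(m) = (111 + (75 + 18*7))*(-219 + m) = (111 + (75 + 126))*(-219 + m) = (111 + 201)*(-219 + m) = 312*(-219 + m) = -68328 + 312*m)
E(-629, 168) - S(-235) = -307*(-629) - (-68328 + 312*(-235)) = 193103 - (-68328 - 73320) = 193103 - 1*(-141648) = 193103 + 141648 = 334751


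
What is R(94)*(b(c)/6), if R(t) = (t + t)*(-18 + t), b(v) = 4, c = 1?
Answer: 28576/3 ≈ 9525.3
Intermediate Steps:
R(t) = 2*t*(-18 + t) (R(t) = (2*t)*(-18 + t) = 2*t*(-18 + t))
R(94)*(b(c)/6) = (2*94*(-18 + 94))*(4/6) = (2*94*76)*(4*(⅙)) = 14288*(⅔) = 28576/3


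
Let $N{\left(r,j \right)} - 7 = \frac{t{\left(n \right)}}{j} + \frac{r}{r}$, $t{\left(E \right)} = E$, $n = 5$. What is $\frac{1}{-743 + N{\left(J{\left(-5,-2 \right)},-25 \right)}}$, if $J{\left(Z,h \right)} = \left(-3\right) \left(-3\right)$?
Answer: $- \frac{5}{3676} \approx -0.0013602$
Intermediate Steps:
$J{\left(Z,h \right)} = 9$
$N{\left(r,j \right)} = 8 + \frac{5}{j}$ ($N{\left(r,j \right)} = 7 + \left(\frac{5}{j} + \frac{r}{r}\right) = 7 + \left(\frac{5}{j} + 1\right) = 7 + \left(1 + \frac{5}{j}\right) = 8 + \frac{5}{j}$)
$\frac{1}{-743 + N{\left(J{\left(-5,-2 \right)},-25 \right)}} = \frac{1}{-743 + \left(8 + \frac{5}{-25}\right)} = \frac{1}{-743 + \left(8 + 5 \left(- \frac{1}{25}\right)\right)} = \frac{1}{-743 + \left(8 - \frac{1}{5}\right)} = \frac{1}{-743 + \frac{39}{5}} = \frac{1}{- \frac{3676}{5}} = - \frac{5}{3676}$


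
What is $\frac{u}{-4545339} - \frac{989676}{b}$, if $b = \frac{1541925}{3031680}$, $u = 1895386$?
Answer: $- \frac{303061142318796746}{155746040835} \approx -1.9459 \cdot 10^{6}$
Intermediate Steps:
$b = \frac{102795}{202112}$ ($b = 1541925 \cdot \frac{1}{3031680} = \frac{102795}{202112} \approx 0.5086$)
$\frac{u}{-4545339} - \frac{989676}{b} = \frac{1895386}{-4545339} - \frac{989676}{\frac{102795}{202112}} = 1895386 \left(- \frac{1}{4545339}\right) - \frac{66675131904}{34265} = - \frac{1895386}{4545339} - \frac{66675131904}{34265} = - \frac{303061142318796746}{155746040835}$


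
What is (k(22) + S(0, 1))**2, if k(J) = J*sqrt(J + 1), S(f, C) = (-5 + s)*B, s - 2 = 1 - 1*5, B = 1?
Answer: 11181 - 308*sqrt(23) ≈ 9703.9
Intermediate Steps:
s = -2 (s = 2 + (1 - 1*5) = 2 + (1 - 5) = 2 - 4 = -2)
S(f, C) = -7 (S(f, C) = (-5 - 2)*1 = -7*1 = -7)
k(J) = J*sqrt(1 + J)
(k(22) + S(0, 1))**2 = (22*sqrt(1 + 22) - 7)**2 = (22*sqrt(23) - 7)**2 = (-7 + 22*sqrt(23))**2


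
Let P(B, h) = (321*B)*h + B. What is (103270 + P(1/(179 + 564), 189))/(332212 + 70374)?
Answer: 38395140/149560699 ≈ 0.25672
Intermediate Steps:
P(B, h) = B + 321*B*h (P(B, h) = 321*B*h + B = B + 321*B*h)
(103270 + P(1/(179 + 564), 189))/(332212 + 70374) = (103270 + (1 + 321*189)/(179 + 564))/(332212 + 70374) = (103270 + (1 + 60669)/743)/402586 = (103270 + (1/743)*60670)*(1/402586) = (103270 + 60670/743)*(1/402586) = (76790280/743)*(1/402586) = 38395140/149560699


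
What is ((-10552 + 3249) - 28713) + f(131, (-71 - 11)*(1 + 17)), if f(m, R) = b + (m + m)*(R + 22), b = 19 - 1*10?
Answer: -416955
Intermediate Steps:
b = 9 (b = 19 - 10 = 9)
f(m, R) = 9 + 2*m*(22 + R) (f(m, R) = 9 + (m + m)*(R + 22) = 9 + (2*m)*(22 + R) = 9 + 2*m*(22 + R))
((-10552 + 3249) - 28713) + f(131, (-71 - 11)*(1 + 17)) = ((-10552 + 3249) - 28713) + (9 + 44*131 + 2*((-71 - 11)*(1 + 17))*131) = (-7303 - 28713) + (9 + 5764 + 2*(-82*18)*131) = -36016 + (9 + 5764 + 2*(-1476)*131) = -36016 + (9 + 5764 - 386712) = -36016 - 380939 = -416955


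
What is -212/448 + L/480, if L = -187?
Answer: -2899/3360 ≈ -0.86280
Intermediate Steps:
-212/448 + L/480 = -212/448 - 187/480 = -212*1/448 - 187*1/480 = -53/112 - 187/480 = -2899/3360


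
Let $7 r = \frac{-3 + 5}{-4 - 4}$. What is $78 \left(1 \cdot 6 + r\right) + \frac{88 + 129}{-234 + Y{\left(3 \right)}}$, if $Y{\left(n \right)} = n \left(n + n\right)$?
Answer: $\frac{701885}{1512} \approx 464.21$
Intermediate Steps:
$r = - \frac{1}{28}$ ($r = \frac{\left(-3 + 5\right) \frac{1}{-4 - 4}}{7} = \frac{2 \frac{1}{-8}}{7} = \frac{2 \left(- \frac{1}{8}\right)}{7} = \frac{1}{7} \left(- \frac{1}{4}\right) = - \frac{1}{28} \approx -0.035714$)
$Y{\left(n \right)} = 2 n^{2}$ ($Y{\left(n \right)} = n 2 n = 2 n^{2}$)
$78 \left(1 \cdot 6 + r\right) + \frac{88 + 129}{-234 + Y{\left(3 \right)}} = 78 \left(1 \cdot 6 - \frac{1}{28}\right) + \frac{88 + 129}{-234 + 2 \cdot 3^{2}} = 78 \left(6 - \frac{1}{28}\right) + \frac{217}{-234 + 2 \cdot 9} = 78 \cdot \frac{167}{28} + \frac{217}{-234 + 18} = \frac{6513}{14} + \frac{217}{-216} = \frac{6513}{14} + 217 \left(- \frac{1}{216}\right) = \frac{6513}{14} - \frac{217}{216} = \frac{701885}{1512}$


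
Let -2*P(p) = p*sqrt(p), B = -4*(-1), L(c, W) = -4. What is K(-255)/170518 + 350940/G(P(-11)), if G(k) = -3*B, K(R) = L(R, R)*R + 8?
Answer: -2493398941/85259 ≈ -29245.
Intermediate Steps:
B = 4
K(R) = 8 - 4*R (K(R) = -4*R + 8 = 8 - 4*R)
P(p) = -p**(3/2)/2 (P(p) = -p*sqrt(p)/2 = -p**(3/2)/2)
G(k) = -12 (G(k) = -3*4 = -12)
K(-255)/170518 + 350940/G(P(-11)) = (8 - 4*(-255))/170518 + 350940/(-12) = (8 + 1020)*(1/170518) + 350940*(-1/12) = 1028*(1/170518) - 29245 = 514/85259 - 29245 = -2493398941/85259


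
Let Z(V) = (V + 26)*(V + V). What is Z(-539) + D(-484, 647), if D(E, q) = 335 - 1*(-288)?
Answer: 553637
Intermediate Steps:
D(E, q) = 623 (D(E, q) = 335 + 288 = 623)
Z(V) = 2*V*(26 + V) (Z(V) = (26 + V)*(2*V) = 2*V*(26 + V))
Z(-539) + D(-484, 647) = 2*(-539)*(26 - 539) + 623 = 2*(-539)*(-513) + 623 = 553014 + 623 = 553637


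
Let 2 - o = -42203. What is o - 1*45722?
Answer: -3517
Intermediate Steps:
o = 42205 (o = 2 - 1*(-42203) = 2 + 42203 = 42205)
o - 1*45722 = 42205 - 1*45722 = 42205 - 45722 = -3517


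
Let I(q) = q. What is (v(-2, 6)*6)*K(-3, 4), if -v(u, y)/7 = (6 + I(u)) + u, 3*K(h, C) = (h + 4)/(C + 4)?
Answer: -7/2 ≈ -3.5000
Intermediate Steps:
K(h, C) = (4 + h)/(3*(4 + C)) (K(h, C) = ((h + 4)/(C + 4))/3 = ((4 + h)/(4 + C))/3 = (4 + h)/(3*(4 + C)))
v(u, y) = -42 - 14*u (v(u, y) = -7*((6 + u) + u) = -7*(6 + 2*u) = -42 - 14*u)
(v(-2, 6)*6)*K(-3, 4) = ((-42 - 14*(-2))*6)*((4 - 3)/(3*(4 + 4))) = ((-42 + 28)*6)*((⅓)*1/8) = (-14*6)*((⅓)*(⅛)*1) = -84*1/24 = -7/2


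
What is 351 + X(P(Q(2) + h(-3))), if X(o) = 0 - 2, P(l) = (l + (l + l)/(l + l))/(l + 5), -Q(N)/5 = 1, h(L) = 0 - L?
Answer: 349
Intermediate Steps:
h(L) = -L
Q(N) = -5 (Q(N) = -5*1 = -5)
P(l) = (1 + l)/(5 + l) (P(l) = (l + (2*l)/((2*l)))/(5 + l) = (l + (2*l)*(1/(2*l)))/(5 + l) = (l + 1)/(5 + l) = (1 + l)/(5 + l))
X(o) = -2
351 + X(P(Q(2) + h(-3))) = 351 - 2 = 349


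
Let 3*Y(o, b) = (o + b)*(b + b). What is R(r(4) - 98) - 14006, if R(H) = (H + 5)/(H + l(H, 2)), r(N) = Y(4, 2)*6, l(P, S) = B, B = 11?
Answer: -182063/13 ≈ -14005.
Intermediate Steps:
l(P, S) = 11
Y(o, b) = 2*b*(b + o)/3 (Y(o, b) = ((o + b)*(b + b))/3 = ((b + o)*(2*b))/3 = (2*b*(b + o))/3 = 2*b*(b + o)/3)
r(N) = 48 (r(N) = ((⅔)*2*(2 + 4))*6 = ((⅔)*2*6)*6 = 8*6 = 48)
R(H) = (5 + H)/(11 + H) (R(H) = (H + 5)/(H + 11) = (5 + H)/(11 + H))
R(r(4) - 98) - 14006 = (5 + (48 - 98))/(11 + (48 - 98)) - 14006 = (5 - 50)/(11 - 50) - 14006 = -45/(-39) - 14006 = -1/39*(-45) - 14006 = 15/13 - 14006 = -182063/13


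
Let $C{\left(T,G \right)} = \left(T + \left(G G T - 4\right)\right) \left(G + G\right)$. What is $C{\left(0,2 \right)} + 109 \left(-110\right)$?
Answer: $-12006$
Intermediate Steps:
$C{\left(T,G \right)} = 2 G \left(-4 + T + T G^{2}\right)$ ($C{\left(T,G \right)} = \left(T + \left(G^{2} T - 4\right)\right) 2 G = \left(T + \left(T G^{2} - 4\right)\right) 2 G = \left(T + \left(-4 + T G^{2}\right)\right) 2 G = \left(-4 + T + T G^{2}\right) 2 G = 2 G \left(-4 + T + T G^{2}\right)$)
$C{\left(0,2 \right)} + 109 \left(-110\right) = 2 \cdot 2 \left(-4 + 0 + 0 \cdot 2^{2}\right) + 109 \left(-110\right) = 2 \cdot 2 \left(-4 + 0 + 0 \cdot 4\right) - 11990 = 2 \cdot 2 \left(-4 + 0 + 0\right) - 11990 = 2 \cdot 2 \left(-4\right) - 11990 = -16 - 11990 = -12006$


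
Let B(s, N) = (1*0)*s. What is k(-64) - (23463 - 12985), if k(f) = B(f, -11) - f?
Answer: -10414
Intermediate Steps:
B(s, N) = 0 (B(s, N) = 0*s = 0)
k(f) = -f (k(f) = 0 - f = -f)
k(-64) - (23463 - 12985) = -1*(-64) - (23463 - 12985) = 64 - 1*10478 = 64 - 10478 = -10414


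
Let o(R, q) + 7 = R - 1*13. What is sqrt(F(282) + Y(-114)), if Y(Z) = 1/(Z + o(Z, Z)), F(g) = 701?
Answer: sqrt(10778514)/124 ≈ 26.476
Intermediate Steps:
o(R, q) = -20 + R (o(R, q) = -7 + (R - 1*13) = -7 + (R - 13) = -7 + (-13 + R) = -20 + R)
Y(Z) = 1/(-20 + 2*Z) (Y(Z) = 1/(Z + (-20 + Z)) = 1/(-20 + 2*Z))
sqrt(F(282) + Y(-114)) = sqrt(701 + 1/(2*(-10 - 114))) = sqrt(701 + (1/2)/(-124)) = sqrt(701 + (1/2)*(-1/124)) = sqrt(701 - 1/248) = sqrt(173847/248) = sqrt(10778514)/124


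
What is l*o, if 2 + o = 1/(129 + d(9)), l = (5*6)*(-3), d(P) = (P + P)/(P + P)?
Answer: 2331/13 ≈ 179.31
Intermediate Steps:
d(P) = 1 (d(P) = (2*P)/((2*P)) = (2*P)*(1/(2*P)) = 1)
l = -90 (l = 30*(-3) = -90)
o = -259/130 (o = -2 + 1/(129 + 1) = -2 + 1/130 = -259/130 ≈ -1.9923)
l*o = -90*(-259/130) = 2331/13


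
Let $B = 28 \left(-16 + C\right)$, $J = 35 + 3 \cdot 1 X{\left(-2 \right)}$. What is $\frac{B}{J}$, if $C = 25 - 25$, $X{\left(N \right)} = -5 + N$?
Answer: $-32$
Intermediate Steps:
$C = 0$ ($C = 25 - 25 = 0$)
$J = 14$ ($J = 35 + 3 \cdot 1 \left(-5 - 2\right) = 35 + 3 \left(-7\right) = 35 - 21 = 14$)
$B = -448$ ($B = 28 \left(-16 + 0\right) = 28 \left(-16\right) = -448$)
$\frac{B}{J} = - \frac{448}{14} = \left(-448\right) \frac{1}{14} = -32$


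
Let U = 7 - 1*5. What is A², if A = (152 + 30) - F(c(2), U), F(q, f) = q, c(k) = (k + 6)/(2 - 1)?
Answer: 30276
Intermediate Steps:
U = 2 (U = 7 - 5 = 2)
c(k) = 6 + k (c(k) = (6 + k)/1 = (6 + k)*1 = 6 + k)
A = 174 (A = (152 + 30) - (6 + 2) = 182 - 1*8 = 182 - 8 = 174)
A² = 174² = 30276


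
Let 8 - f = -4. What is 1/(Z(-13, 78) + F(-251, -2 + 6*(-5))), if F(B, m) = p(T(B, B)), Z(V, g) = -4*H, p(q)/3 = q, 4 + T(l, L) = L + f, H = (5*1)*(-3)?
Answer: -1/669 ≈ -0.0014948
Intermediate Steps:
f = 12 (f = 8 - 1*(-4) = 8 + 4 = 12)
H = -15 (H = 5*(-3) = -15)
T(l, L) = 8 + L (T(l, L) = -4 + (L + 12) = -4 + (12 + L) = 8 + L)
p(q) = 3*q
Z(V, g) = 60 (Z(V, g) = -4*(-15) = 60)
F(B, m) = 24 + 3*B (F(B, m) = 3*(8 + B) = 24 + 3*B)
1/(Z(-13, 78) + F(-251, -2 + 6*(-5))) = 1/(60 + (24 + 3*(-251))) = 1/(60 + (24 - 753)) = 1/(60 - 729) = 1/(-669) = -1/669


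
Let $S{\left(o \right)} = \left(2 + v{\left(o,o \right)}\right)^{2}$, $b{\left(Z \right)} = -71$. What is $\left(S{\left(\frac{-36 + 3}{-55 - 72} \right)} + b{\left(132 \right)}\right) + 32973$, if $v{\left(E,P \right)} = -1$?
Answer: $32903$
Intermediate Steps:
$S{\left(o \right)} = 1$ ($S{\left(o \right)} = \left(2 - 1\right)^{2} = 1^{2} = 1$)
$\left(S{\left(\frac{-36 + 3}{-55 - 72} \right)} + b{\left(132 \right)}\right) + 32973 = \left(1 - 71\right) + 32973 = -70 + 32973 = 32903$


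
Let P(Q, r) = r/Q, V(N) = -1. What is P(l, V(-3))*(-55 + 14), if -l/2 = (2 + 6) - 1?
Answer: -41/14 ≈ -2.9286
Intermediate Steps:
l = -14 (l = -2*((2 + 6) - 1) = -2*(8 - 1) = -2*7 = -14)
P(l, V(-3))*(-55 + 14) = (-1/(-14))*(-55 + 14) = -1*(-1/14)*(-41) = (1/14)*(-41) = -41/14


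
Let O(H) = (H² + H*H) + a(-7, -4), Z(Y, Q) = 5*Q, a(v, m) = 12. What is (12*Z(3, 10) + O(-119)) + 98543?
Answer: 127477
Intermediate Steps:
O(H) = 12 + 2*H² (O(H) = (H² + H*H) + 12 = (H² + H²) + 12 = 2*H² + 12 = 12 + 2*H²)
(12*Z(3, 10) + O(-119)) + 98543 = (12*(5*10) + (12 + 2*(-119)²)) + 98543 = (12*50 + (12 + 2*14161)) + 98543 = (600 + (12 + 28322)) + 98543 = (600 + 28334) + 98543 = 28934 + 98543 = 127477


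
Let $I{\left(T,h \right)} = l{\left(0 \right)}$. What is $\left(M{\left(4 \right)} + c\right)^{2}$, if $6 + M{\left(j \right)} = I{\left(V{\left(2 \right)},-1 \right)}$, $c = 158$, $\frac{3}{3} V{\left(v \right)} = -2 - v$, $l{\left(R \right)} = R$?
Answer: $23104$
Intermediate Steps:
$V{\left(v \right)} = -2 - v$
$I{\left(T,h \right)} = 0$
$M{\left(j \right)} = -6$ ($M{\left(j \right)} = -6 + 0 = -6$)
$\left(M{\left(4 \right)} + c\right)^{2} = \left(-6 + 158\right)^{2} = 152^{2} = 23104$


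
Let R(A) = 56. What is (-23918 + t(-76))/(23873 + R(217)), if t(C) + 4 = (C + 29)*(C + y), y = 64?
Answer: -23358/23929 ≈ -0.97614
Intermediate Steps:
t(C) = -4 + (29 + C)*(64 + C) (t(C) = -4 + (C + 29)*(C + 64) = -4 + (29 + C)*(64 + C))
(-23918 + t(-76))/(23873 + R(217)) = (-23918 + (1852 + (-76)**2 + 93*(-76)))/(23873 + 56) = (-23918 + (1852 + 5776 - 7068))/23929 = (-23918 + 560)*(1/23929) = -23358*1/23929 = -23358/23929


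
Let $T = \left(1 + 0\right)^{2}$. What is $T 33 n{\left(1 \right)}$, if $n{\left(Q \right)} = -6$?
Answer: $-198$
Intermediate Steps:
$T = 1$ ($T = 1^{2} = 1$)
$T 33 n{\left(1 \right)} = 1 \cdot 33 \left(-6\right) = 33 \left(-6\right) = -198$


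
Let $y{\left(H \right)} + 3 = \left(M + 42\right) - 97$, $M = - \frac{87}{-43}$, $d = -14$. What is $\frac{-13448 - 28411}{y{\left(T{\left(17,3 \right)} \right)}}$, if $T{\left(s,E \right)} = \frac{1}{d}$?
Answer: $\frac{1799937}{2407} \approx 747.79$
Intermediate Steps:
$T{\left(s,E \right)} = - \frac{1}{14}$ ($T{\left(s,E \right)} = \frac{1}{-14} = - \frac{1}{14}$)
$M = \frac{87}{43}$ ($M = \left(-87\right) \left(- \frac{1}{43}\right) = \frac{87}{43} \approx 2.0233$)
$y{\left(H \right)} = - \frac{2407}{43}$ ($y{\left(H \right)} = -3 + \left(\left(\frac{87}{43} + 42\right) - 97\right) = -3 + \left(\frac{1893}{43} - 97\right) = -3 - \frac{2278}{43} = - \frac{2407}{43}$)
$\frac{-13448 - 28411}{y{\left(T{\left(17,3 \right)} \right)}} = \frac{-13448 - 28411}{- \frac{2407}{43}} = \left(-41859\right) \left(- \frac{43}{2407}\right) = \frac{1799937}{2407}$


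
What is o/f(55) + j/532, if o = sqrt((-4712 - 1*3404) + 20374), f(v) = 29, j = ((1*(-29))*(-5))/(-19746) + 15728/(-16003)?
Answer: -312885523/168109466616 + 3*sqrt(1362)/29 ≈ 3.8159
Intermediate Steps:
j = -312885523/315995238 (j = -29*(-5)*(-1/19746) + 15728*(-1/16003) = 145*(-1/19746) - 15728/16003 = -145/19746 - 15728/16003 = -312885523/315995238 ≈ -0.99016)
o = 3*sqrt(1362) (o = sqrt((-4712 - 3404) + 20374) = sqrt(-8116 + 20374) = sqrt(12258) = 3*sqrt(1362) ≈ 110.72)
o/f(55) + j/532 = (3*sqrt(1362))/29 - 312885523/315995238/532 = (3*sqrt(1362))*(1/29) - 312885523/315995238*1/532 = 3*sqrt(1362)/29 - 312885523/168109466616 = -312885523/168109466616 + 3*sqrt(1362)/29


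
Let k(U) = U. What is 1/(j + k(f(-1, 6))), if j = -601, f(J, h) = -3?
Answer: -1/604 ≈ -0.0016556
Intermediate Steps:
1/(j + k(f(-1, 6))) = 1/(-601 - 3) = 1/(-604) = -1/604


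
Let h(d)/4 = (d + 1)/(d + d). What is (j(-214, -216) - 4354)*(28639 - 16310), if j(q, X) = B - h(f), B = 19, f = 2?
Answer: -53483202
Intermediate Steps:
h(d) = 2*(1 + d)/d (h(d) = 4*((d + 1)/(d + d)) = 4*((1 + d)/((2*d))) = 4*((1 + d)*(1/(2*d))) = 4*((1 + d)/(2*d)) = 2*(1 + d)/d)
j(q, X) = 16 (j(q, X) = 19 - (2 + 2/2) = 19 - (2 + 2*(1/2)) = 19 - (2 + 1) = 19 - 1*3 = 19 - 3 = 16)
(j(-214, -216) - 4354)*(28639 - 16310) = (16 - 4354)*(28639 - 16310) = -4338*12329 = -53483202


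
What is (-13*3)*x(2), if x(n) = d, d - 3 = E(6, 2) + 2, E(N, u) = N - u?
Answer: -351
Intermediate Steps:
d = 9 (d = 3 + ((6 - 1*2) + 2) = 3 + ((6 - 2) + 2) = 3 + (4 + 2) = 3 + 6 = 9)
x(n) = 9
(-13*3)*x(2) = -13*3*9 = -39*9 = -351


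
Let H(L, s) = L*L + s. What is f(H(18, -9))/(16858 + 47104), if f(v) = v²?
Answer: 99225/63962 ≈ 1.5513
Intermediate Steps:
H(L, s) = s + L² (H(L, s) = L² + s = s + L²)
f(H(18, -9))/(16858 + 47104) = (-9 + 18²)²/(16858 + 47104) = (-9 + 324)²/63962 = 315²*(1/63962) = 99225*(1/63962) = 99225/63962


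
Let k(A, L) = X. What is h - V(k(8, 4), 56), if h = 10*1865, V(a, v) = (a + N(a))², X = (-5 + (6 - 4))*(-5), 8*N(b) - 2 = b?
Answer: 1174831/64 ≈ 18357.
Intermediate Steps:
N(b) = ¼ + b/8
X = 15 (X = (-5 + 2)*(-5) = -3*(-5) = 15)
k(A, L) = 15
V(a, v) = (¼ + 9*a/8)² (V(a, v) = (a + (¼ + a/8))² = (¼ + 9*a/8)²)
h = 18650
h - V(k(8, 4), 56) = 18650 - (2 + 9*15)²/64 = 18650 - (2 + 135)²/64 = 18650 - 137²/64 = 18650 - 18769/64 = 1174831/64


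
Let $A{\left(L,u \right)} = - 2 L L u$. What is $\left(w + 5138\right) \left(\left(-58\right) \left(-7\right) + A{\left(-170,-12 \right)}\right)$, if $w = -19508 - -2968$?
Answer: $-7913056412$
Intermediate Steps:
$A{\left(L,u \right)} = - 2 u L^{2}$ ($A{\left(L,u \right)} = - 2 L^{2} u = - 2 u L^{2}$)
$w = -16540$ ($w = -19508 + 2968 = -16540$)
$\left(w + 5138\right) \left(\left(-58\right) \left(-7\right) + A{\left(-170,-12 \right)}\right) = \left(-16540 + 5138\right) \left(\left(-58\right) \left(-7\right) - - 24 \left(-170\right)^{2}\right) = - 11402 \left(406 - \left(-24\right) 28900\right) = - 11402 \left(406 + 693600\right) = \left(-11402\right) 694006 = -7913056412$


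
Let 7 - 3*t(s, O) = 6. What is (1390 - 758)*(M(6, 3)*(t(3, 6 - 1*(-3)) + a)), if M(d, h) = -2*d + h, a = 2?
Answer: -13272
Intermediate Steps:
t(s, O) = 1/3 (t(s, O) = 7/3 - 1/3*6 = 7/3 - 2 = 1/3)
M(d, h) = h - 2*d
(1390 - 758)*(M(6, 3)*(t(3, 6 - 1*(-3)) + a)) = (1390 - 758)*((3 - 2*6)*(1/3 + 2)) = 632*((3 - 12)*(7/3)) = 632*(-9*7/3) = 632*(-21) = -13272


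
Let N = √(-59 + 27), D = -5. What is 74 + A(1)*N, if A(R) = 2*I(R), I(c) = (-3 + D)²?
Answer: 74 + 512*I*√2 ≈ 74.0 + 724.08*I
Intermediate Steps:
I(c) = 64 (I(c) = (-3 - 5)² = (-8)² = 64)
A(R) = 128 (A(R) = 2*64 = 128)
N = 4*I*√2 (N = √(-32) = 4*I*√2 ≈ 5.6569*I)
74 + A(1)*N = 74 + 128*(4*I*√2) = 74 + 512*I*√2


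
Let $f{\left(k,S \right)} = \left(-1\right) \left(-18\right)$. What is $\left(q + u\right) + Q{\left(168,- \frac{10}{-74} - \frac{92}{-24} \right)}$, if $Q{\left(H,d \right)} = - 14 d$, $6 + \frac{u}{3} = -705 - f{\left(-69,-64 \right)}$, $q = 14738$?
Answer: $\frac{1386994}{111} \approx 12495.0$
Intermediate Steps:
$f{\left(k,S \right)} = 18$
$u = -2187$ ($u = -18 + 3 \left(-705 - 18\right) = -18 + 3 \left(-723\right) = -18 - 2169 = -2187$)
$\left(q + u\right) + Q{\left(168,- \frac{10}{-74} - \frac{92}{-24} \right)} = \left(14738 - 2187\right) - 14 \left(- \frac{10}{-74} - \frac{92}{-24}\right) = 12551 - 14 \left(\left(-10\right) \left(- \frac{1}{74}\right) - - \frac{23}{6}\right) = 12551 - 14 \left(\frac{5}{37} + \frac{23}{6}\right) = 12551 - \frac{6167}{111} = \frac{1386994}{111}$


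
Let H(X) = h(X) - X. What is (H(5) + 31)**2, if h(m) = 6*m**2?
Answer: 30976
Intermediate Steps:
H(X) = -X + 6*X**2 (H(X) = 6*X**2 - X = -X + 6*X**2)
(H(5) + 31)**2 = (5*(-1 + 6*5) + 31)**2 = (5*(-1 + 30) + 31)**2 = (5*29 + 31)**2 = (145 + 31)**2 = 176**2 = 30976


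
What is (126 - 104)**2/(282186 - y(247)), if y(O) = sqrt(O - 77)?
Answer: 68289012/39814469213 + 242*sqrt(170)/39814469213 ≈ 0.0017153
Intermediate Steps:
y(O) = sqrt(-77 + O)
(126 - 104)**2/(282186 - y(247)) = (126 - 104)**2/(282186 - sqrt(-77 + 247)) = 22**2/(282186 - sqrt(170)) = 484/(282186 - sqrt(170))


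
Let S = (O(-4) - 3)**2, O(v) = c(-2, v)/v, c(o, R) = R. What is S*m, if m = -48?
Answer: -192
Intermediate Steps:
O(v) = 1 (O(v) = v/v = 1)
S = 4 (S = (1 - 3)**2 = (-2)**2 = 4)
S*m = 4*(-48) = -192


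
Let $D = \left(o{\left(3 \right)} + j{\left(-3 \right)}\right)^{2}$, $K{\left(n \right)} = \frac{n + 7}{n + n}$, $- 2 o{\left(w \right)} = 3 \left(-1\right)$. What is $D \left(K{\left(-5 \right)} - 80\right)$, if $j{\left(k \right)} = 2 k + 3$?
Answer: $- \frac{3609}{20} \approx -180.45$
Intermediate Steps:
$o{\left(w \right)} = \frac{3}{2}$ ($o{\left(w \right)} = - \frac{3 \left(-1\right)}{2} = \left(- \frac{1}{2}\right) \left(-3\right) = \frac{3}{2}$)
$K{\left(n \right)} = \frac{7 + n}{2 n}$
$j{\left(k \right)} = 3 + 2 k$
$D = \frac{9}{4}$ ($D = \left(\frac{3}{2} + \left(3 + 2 \left(-3\right)\right)\right)^{2} = \left(\frac{3}{2} + \left(3 - 6\right)\right)^{2} = \left(\frac{3}{2} - 3\right)^{2} = \left(- \frac{3}{2}\right)^{2} = \frac{9}{4} \approx 2.25$)
$D \left(K{\left(-5 \right)} - 80\right) = \frac{9 \left(\frac{7 - 5}{2 \left(-5\right)} - 80\right)}{4} = \frac{9 \left(\frac{1}{2} \left(- \frac{1}{5}\right) 2 - 80\right)}{4} = \frac{9 \left(- \frac{1}{5} - 80\right)}{4} = \frac{9}{4} \left(- \frac{401}{5}\right) = - \frac{3609}{20}$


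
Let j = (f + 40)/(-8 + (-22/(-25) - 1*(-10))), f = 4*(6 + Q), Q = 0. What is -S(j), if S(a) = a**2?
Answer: -40000/81 ≈ -493.83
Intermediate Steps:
f = 24 (f = 4*(6 + 0) = 4*6 = 24)
j = 200/9 (j = (24 + 40)/(-8 + (-22/(-25) - 1*(-10))) = 64/(-8 + (-22*(-1/25) + 10)) = 64/(-8 + (22/25 + 10)) = 64/(-8 + 272/25) = 64/(72/25) = 64*(25/72) = 200/9 ≈ 22.222)
-S(j) = -(200/9)**2 = -1*40000/81 = -40000/81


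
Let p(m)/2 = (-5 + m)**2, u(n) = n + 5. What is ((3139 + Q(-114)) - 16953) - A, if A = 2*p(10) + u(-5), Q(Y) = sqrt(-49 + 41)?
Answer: -13914 + 2*I*sqrt(2) ≈ -13914.0 + 2.8284*I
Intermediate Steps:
u(n) = 5 + n
p(m) = 2*(-5 + m)**2
Q(Y) = 2*I*sqrt(2) (Q(Y) = sqrt(-8) = 2*I*sqrt(2))
A = 100 (A = 2*(2*(-5 + 10)**2) + (5 - 5) = 2*(2*5**2) + 0 = 2*(2*25) + 0 = 2*50 + 0 = 100 + 0 = 100)
((3139 + Q(-114)) - 16953) - A = ((3139 + 2*I*sqrt(2)) - 16953) - 1*100 = (-13814 + 2*I*sqrt(2)) - 100 = -13914 + 2*I*sqrt(2)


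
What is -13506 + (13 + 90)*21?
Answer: -11343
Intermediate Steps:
-13506 + (13 + 90)*21 = -13506 + 103*21 = -13506 + 2163 = -11343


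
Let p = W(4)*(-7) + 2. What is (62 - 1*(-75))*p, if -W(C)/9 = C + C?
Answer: 69322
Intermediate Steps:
W(C) = -18*C (W(C) = -9*(C + C) = -18*C)
p = 506 (p = -18*4*(-7) + 2 = -72*(-7) + 2 = 504 + 2 = 506)
(62 - 1*(-75))*p = (62 - 1*(-75))*506 = (62 + 75)*506 = 137*506 = 69322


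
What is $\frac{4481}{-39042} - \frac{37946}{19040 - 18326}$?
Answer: $- \frac{247447861}{4645998} \approx -53.26$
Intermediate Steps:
$\frac{4481}{-39042} - \frac{37946}{19040 - 18326} = 4481 \left(- \frac{1}{39042}\right) - \frac{37946}{19040 - 18326} = - \frac{4481}{39042} - \frac{37946}{714} = - \frac{4481}{39042} - \frac{18973}{357} = - \frac{247447861}{4645998}$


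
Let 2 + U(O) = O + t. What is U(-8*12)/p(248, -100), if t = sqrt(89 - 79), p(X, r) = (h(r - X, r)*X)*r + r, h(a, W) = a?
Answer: -7/616450 + sqrt(10)/8630300 ≈ -1.0989e-5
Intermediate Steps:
p(X, r) = r + X*r*(r - X) (p(X, r) = ((r - X)*X)*r + r = (X*(r - X))*r + r = X*r*(r - X) + r = r + X*r*(r - X))
t = sqrt(10) ≈ 3.1623
U(O) = -2 + O + sqrt(10) (U(O) = -2 + (O + sqrt(10)) = -2 + O + sqrt(10))
U(-8*12)/p(248, -100) = (-2 - 8*12 + sqrt(10))/((-1*(-100)*(-1 + 248*(248 - 1*(-100))))) = (-2 - 96 + sqrt(10))/((-1*(-100)*(-1 + 248*(248 + 100)))) = (-98 + sqrt(10))/((-1*(-100)*(-1 + 248*348))) = (-98 + sqrt(10))/((-1*(-100)*(-1 + 86304))) = (-98 + sqrt(10))/((-1*(-100)*86303)) = (-98 + sqrt(10))/8630300 = (-98 + sqrt(10))*(1/8630300) = -7/616450 + sqrt(10)/8630300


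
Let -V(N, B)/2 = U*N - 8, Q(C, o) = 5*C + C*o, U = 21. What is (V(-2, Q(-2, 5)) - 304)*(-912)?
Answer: 186048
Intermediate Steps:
V(N, B) = 16 - 42*N (V(N, B) = -2*(21*N - 8) = -2*(-8 + 21*N) = 16 - 42*N)
(V(-2, Q(-2, 5)) - 304)*(-912) = ((16 - 42*(-2)) - 304)*(-912) = ((16 + 84) - 304)*(-912) = (100 - 304)*(-912) = -204*(-912) = 186048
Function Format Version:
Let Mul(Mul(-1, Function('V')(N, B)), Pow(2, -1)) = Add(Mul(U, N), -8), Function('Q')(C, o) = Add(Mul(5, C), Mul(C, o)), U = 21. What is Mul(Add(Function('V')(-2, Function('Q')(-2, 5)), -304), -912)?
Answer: 186048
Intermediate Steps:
Function('V')(N, B) = Add(16, Mul(-42, N)) (Function('V')(N, B) = Mul(-2, Add(Mul(21, N), -8)) = Mul(-2, Add(-8, Mul(21, N))) = Add(16, Mul(-42, N)))
Mul(Add(Function('V')(-2, Function('Q')(-2, 5)), -304), -912) = Mul(Add(Add(16, Mul(-42, -2)), -304), -912) = Mul(Add(Add(16, 84), -304), -912) = Mul(Add(100, -304), -912) = Mul(-204, -912) = 186048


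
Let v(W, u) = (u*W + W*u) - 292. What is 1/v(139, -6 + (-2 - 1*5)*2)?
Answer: -1/5852 ≈ -0.00017088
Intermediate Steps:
v(W, u) = -292 + 2*W*u (v(W, u) = (W*u + W*u) - 292 = 2*W*u - 292 = -292 + 2*W*u)
1/v(139, -6 + (-2 - 1*5)*2) = 1/(-292 + 2*139*(-6 + (-2 - 1*5)*2)) = 1/(-292 + 2*139*(-6 + (-2 - 5)*2)) = 1/(-292 + 2*139*(-6 - 7*2)) = 1/(-292 + 2*139*(-6 - 14)) = 1/(-292 + 2*139*(-20)) = 1/(-292 - 5560) = 1/(-5852) = -1/5852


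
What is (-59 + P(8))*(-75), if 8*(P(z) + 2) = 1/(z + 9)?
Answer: 622125/136 ≈ 4574.4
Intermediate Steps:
P(z) = -2 + 1/(8*(9 + z)) (P(z) = -2 + 1/(8*(z + 9)) = -2 + 1/(8*(9 + z)))
(-59 + P(8))*(-75) = (-59 + (-143 - 16*8)/(8*(9 + 8)))*(-75) = (-59 + (1/8)*(-143 - 128)/17)*(-75) = (-59 + (1/8)*(1/17)*(-271))*(-75) = (-59 - 271/136)*(-75) = -8295/136*(-75) = 622125/136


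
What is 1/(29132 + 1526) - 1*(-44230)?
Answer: 1356003341/30658 ≈ 44230.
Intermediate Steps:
1/(29132 + 1526) - 1*(-44230) = 1/30658 + 44230 = 1356003341/30658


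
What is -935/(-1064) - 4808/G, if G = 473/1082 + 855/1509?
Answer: -2783695012937/581251496 ≈ -4789.1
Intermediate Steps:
G = 546289/544246 (G = 473*(1/1082) + 855*(1/1509) = 473/1082 + 285/503 = 546289/544246 ≈ 1.0038)
-935/(-1064) - 4808/G = -935/(-1064) - 4808/546289/544246 = -935*(-1/1064) - 4808*544246/546289 = 935/1064 - 2616734768/546289 = -2783695012937/581251496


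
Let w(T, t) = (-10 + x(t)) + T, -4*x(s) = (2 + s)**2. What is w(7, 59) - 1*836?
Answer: -7077/4 ≈ -1769.3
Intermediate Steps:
x(s) = -(2 + s)**2/4
w(T, t) = -10 + T - (2 + t)**2/4 (w(T, t) = (-10 - (2 + t)**2/4) + T = -10 + T - (2 + t)**2/4)
w(7, 59) - 1*836 = (-11 + 7 - 1*59 - 1/4*59**2) - 1*836 = (-11 + 7 - 59 - 1/4*3481) - 836 = (-11 + 7 - 59 - 3481/4) - 836 = -3733/4 - 836 = -7077/4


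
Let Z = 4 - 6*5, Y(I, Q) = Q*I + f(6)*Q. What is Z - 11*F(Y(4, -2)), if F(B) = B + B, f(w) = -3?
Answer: 18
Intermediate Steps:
Y(I, Q) = -3*Q + I*Q (Y(I, Q) = Q*I - 3*Q = I*Q - 3*Q = -3*Q + I*Q)
Z = -26 (Z = 4 - 30 = -26)
F(B) = 2*B
Z - 11*F(Y(4, -2)) = -26 - 22*(-2*(-3 + 4)) = -26 - 22*(-2*1) = -26 - 22*(-2) = -26 - 11*(-4) = -26 + 44 = 18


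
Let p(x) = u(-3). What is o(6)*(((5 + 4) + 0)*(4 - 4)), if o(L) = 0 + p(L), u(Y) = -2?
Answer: 0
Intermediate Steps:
p(x) = -2
o(L) = -2 (o(L) = 0 - 2 = -2)
o(6)*(((5 + 4) + 0)*(4 - 4)) = -2*((5 + 4) + 0)*(4 - 4) = -2*(9 + 0)*0 = -18*0 = -2*0 = 0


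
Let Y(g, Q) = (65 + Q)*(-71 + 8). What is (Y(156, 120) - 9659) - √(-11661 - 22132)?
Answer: -21314 - I*√33793 ≈ -21314.0 - 183.83*I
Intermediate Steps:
Y(g, Q) = -4095 - 63*Q (Y(g, Q) = (65 + Q)*(-63) = -4095 - 63*Q)
(Y(156, 120) - 9659) - √(-11661 - 22132) = ((-4095 - 63*120) - 9659) - √(-11661 - 22132) = ((-4095 - 7560) - 9659) - √(-33793) = (-11655 - 9659) - I*√33793 = -21314 - I*√33793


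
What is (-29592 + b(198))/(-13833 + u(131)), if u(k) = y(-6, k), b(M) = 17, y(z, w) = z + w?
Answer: 29575/13708 ≈ 2.1575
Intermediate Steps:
y(z, w) = w + z
u(k) = -6 + k (u(k) = k - 6 = -6 + k)
(-29592 + b(198))/(-13833 + u(131)) = (-29592 + 17)/(-13833 + (-6 + 131)) = -29575/(-13833 + 125) = -29575/(-13708) = -29575*(-1/13708) = 29575/13708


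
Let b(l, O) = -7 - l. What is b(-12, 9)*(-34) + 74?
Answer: -96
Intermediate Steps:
b(-12, 9)*(-34) + 74 = (-7 - 1*(-12))*(-34) + 74 = (-7 + 12)*(-34) + 74 = 5*(-34) + 74 = -170 + 74 = -96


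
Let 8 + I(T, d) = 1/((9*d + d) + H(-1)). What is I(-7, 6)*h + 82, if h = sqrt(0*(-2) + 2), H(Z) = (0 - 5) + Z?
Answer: 82 - 431*sqrt(2)/54 ≈ 70.713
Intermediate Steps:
H(Z) = -5 + Z
I(T, d) = -8 + 1/(-6 + 10*d) (I(T, d) = -8 + 1/((9*d + d) + (-5 - 1)) = -8 + 1/(10*d - 6) = -8 + 1/(-6 + 10*d))
h = sqrt(2) (h = sqrt(0 + 2) = sqrt(2) ≈ 1.4142)
I(-7, 6)*h + 82 = ((49 - 80*6)/(2*(-3 + 5*6)))*sqrt(2) + 82 = ((49 - 480)/(2*(-3 + 30)))*sqrt(2) + 82 = ((1/2)*(-431)/27)*sqrt(2) + 82 = ((1/2)*(1/27)*(-431))*sqrt(2) + 82 = -431*sqrt(2)/54 + 82 = 82 - 431*sqrt(2)/54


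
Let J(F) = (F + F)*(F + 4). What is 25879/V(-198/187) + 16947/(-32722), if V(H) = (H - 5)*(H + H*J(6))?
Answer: 60231766021/1835164287 ≈ 32.821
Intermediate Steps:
J(F) = 2*F*(4 + F) (J(F) = (2*F)*(4 + F) = 2*F*(4 + F))
V(H) = 121*H*(-5 + H) (V(H) = (H - 5)*(H + H*(2*6*(4 + 6))) = (-5 + H)*(H + H*(2*6*10)) = (-5 + H)*(H + H*120) = (-5 + H)*(H + 120*H) = (-5 + H)*(121*H) = 121*H*(-5 + H))
25879/V(-198/187) + 16947/(-32722) = 25879/((121*(-198/187)*(-5 - 198/187))) + 16947/(-32722) = 25879/((121*(-198*1/187)*(-5 - 198*1/187))) + 16947*(-1/32722) = 25879/((121*(-18/17)*(-5 - 18/17))) - 16947/32722 = 25879/((121*(-18/17)*(-103/17))) - 16947/32722 = 25879/(224334/289) - 16947/32722 = 25879*(289/224334) - 16947/32722 = 7479031/224334 - 16947/32722 = 60231766021/1835164287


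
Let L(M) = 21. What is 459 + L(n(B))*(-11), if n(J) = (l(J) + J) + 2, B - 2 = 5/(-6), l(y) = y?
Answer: 228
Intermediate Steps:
B = 7/6 (B = 2 + 5/(-6) = 2 + 5*(-⅙) = 2 - ⅚ = 7/6 ≈ 1.1667)
n(J) = 2 + 2*J (n(J) = (J + J) + 2 = 2*J + 2 = 2 + 2*J)
459 + L(n(B))*(-11) = 459 + 21*(-11) = 459 - 231 = 228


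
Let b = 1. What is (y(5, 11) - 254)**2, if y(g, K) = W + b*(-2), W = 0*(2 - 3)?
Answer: 65536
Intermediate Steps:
W = 0 (W = 0*(-1) = 0)
y(g, K) = -2 (y(g, K) = 0 + 1*(-2) = 0 - 2 = -2)
(y(5, 11) - 254)**2 = (-2 - 254)**2 = (-256)**2 = 65536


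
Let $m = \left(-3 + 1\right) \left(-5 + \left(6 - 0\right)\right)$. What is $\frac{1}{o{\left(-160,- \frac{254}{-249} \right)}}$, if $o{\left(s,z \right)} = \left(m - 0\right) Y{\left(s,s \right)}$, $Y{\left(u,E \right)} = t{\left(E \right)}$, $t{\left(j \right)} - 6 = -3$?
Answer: $- \frac{1}{6} \approx -0.16667$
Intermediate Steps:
$t{\left(j \right)} = 3$ ($t{\left(j \right)} = 6 - 3 = 3$)
$Y{\left(u,E \right)} = 3$
$m = -2$ ($m = - 2 \left(-5 + \left(6 + 0\right)\right) = - 2 \left(-5 + 6\right) = \left(-2\right) 1 = -2$)
$o{\left(s,z \right)} = -6$ ($o{\left(s,z \right)} = \left(-2 - 0\right) 3 = \left(-2 + 0\right) 3 = \left(-2\right) 3 = -6$)
$\frac{1}{o{\left(-160,- \frac{254}{-249} \right)}} = \frac{1}{-6} = - \frac{1}{6}$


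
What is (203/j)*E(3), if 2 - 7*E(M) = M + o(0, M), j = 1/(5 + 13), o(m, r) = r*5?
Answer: -8352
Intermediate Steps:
o(m, r) = 5*r
j = 1/18 ≈ 0.055556
E(M) = 2/7 - 6*M/7 (E(M) = 2/7 - (M + 5*M)/7 = 2/7 - 6*M/7)
(203/j)*E(3) = (203/(1/18))*(2/7 - 6/7*3) = (18*203)*(2/7 - 18/7) = 3654*(-16/7) = -8352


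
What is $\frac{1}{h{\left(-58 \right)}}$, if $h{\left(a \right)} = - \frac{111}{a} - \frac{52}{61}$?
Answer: $\frac{3538}{3755} \approx 0.94221$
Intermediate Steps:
$h{\left(a \right)} = - \frac{52}{61} - \frac{111}{a}$ ($h{\left(a \right)} = - \frac{111}{a} - \frac{52}{61} = - \frac{52}{61} - \frac{111}{a}$)
$\frac{1}{h{\left(-58 \right)}} = \frac{1}{- \frac{52}{61} - \frac{111}{-58}} = \frac{1}{- \frac{52}{61} - - \frac{111}{58}} = \frac{1}{- \frac{52}{61} + \frac{111}{58}} = \frac{1}{\frac{3755}{3538}} = \frac{3538}{3755}$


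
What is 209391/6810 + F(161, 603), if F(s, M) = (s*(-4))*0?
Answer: 69797/2270 ≈ 30.748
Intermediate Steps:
F(s, M) = 0 (F(s, M) = -4*s*0 = 0)
209391/6810 + F(161, 603) = 209391/6810 + 0 = 209391*(1/6810) + 0 = 69797/2270 + 0 = 69797/2270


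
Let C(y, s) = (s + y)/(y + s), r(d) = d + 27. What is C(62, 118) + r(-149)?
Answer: -121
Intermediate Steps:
r(d) = 27 + d
C(y, s) = 1 (C(y, s) = (s + y)/(s + y) = 1)
C(62, 118) + r(-149) = 1 + (27 - 149) = 1 - 122 = -121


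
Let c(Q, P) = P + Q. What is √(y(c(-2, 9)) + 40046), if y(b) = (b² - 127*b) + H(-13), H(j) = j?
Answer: √39193 ≈ 197.97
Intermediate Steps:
y(b) = -13 + b² - 127*b (y(b) = (b² - 127*b) - 13 = -13 + b² - 127*b)
√(y(c(-2, 9)) + 40046) = √((-13 + (9 - 2)² - 127*(9 - 2)) + 40046) = √((-13 + 7² - 127*7) + 40046) = √((-13 + 49 - 889) + 40046) = √(-853 + 40046) = √39193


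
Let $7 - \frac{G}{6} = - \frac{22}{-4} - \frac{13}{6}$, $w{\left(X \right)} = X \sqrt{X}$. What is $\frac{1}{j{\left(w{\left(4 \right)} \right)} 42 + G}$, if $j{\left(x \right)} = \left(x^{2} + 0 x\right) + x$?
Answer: $\frac{1}{3046} \approx 0.0003283$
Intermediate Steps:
$w{\left(X \right)} = X^{\frac{3}{2}}$
$G = 22$ ($G = 42 - 6 \left(- \frac{22}{-4} - \frac{13}{6}\right) = 42 - 6 \left(\left(-22\right) \left(- \frac{1}{4}\right) - \frac{13}{6}\right) = 42 - 6 \left(\frac{11}{2} - \frac{13}{6}\right) = 42 - 20 = 22$)
$j{\left(x \right)} = x + x^{2}$ ($j{\left(x \right)} = \left(x^{2} + 0\right) + x = x^{2} + x = x + x^{2}$)
$\frac{1}{j{\left(w{\left(4 \right)} \right)} 42 + G} = \frac{1}{4^{\frac{3}{2}} \left(1 + 4^{\frac{3}{2}}\right) 42 + 22} = \frac{1}{8 \left(1 + 8\right) 42 + 22} = \frac{1}{8 \cdot 9 \cdot 42 + 22} = \frac{1}{72 \cdot 42 + 22} = \frac{1}{3024 + 22} = \frac{1}{3046}$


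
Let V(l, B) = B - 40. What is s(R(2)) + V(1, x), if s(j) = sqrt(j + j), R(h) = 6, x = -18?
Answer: -58 + 2*sqrt(3) ≈ -54.536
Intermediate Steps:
V(l, B) = -40 + B
s(j) = sqrt(2)*sqrt(j) (s(j) = sqrt(2*j) = sqrt(2)*sqrt(j))
s(R(2)) + V(1, x) = sqrt(2)*sqrt(6) + (-40 - 18) = 2*sqrt(3) - 58 = -58 + 2*sqrt(3)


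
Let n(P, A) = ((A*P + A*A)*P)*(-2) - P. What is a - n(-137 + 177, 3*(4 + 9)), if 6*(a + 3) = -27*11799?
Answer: 386843/2 ≈ 1.9342e+5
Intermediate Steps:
n(P, A) = -P - 2*P*(A² + A*P) (n(P, A) = ((A*P + A²)*P)*(-2) - P = ((A² + A*P)*P)*(-2) - P = (P*(A² + A*P))*(-2) - P = -2*P*(A² + A*P) - P = -P - 2*P*(A² + A*P))
a = -106197/2 (a = -3 + (-27*11799)/6 = -3 + (⅙)*(-318573) = -3 - 106191/2 = -106197/2 ≈ -53099.)
a - n(-137 + 177, 3*(4 + 9)) = -106197/2 - (-1)*(-137 + 177)*(1 + 2*(3*(4 + 9))² + 2*(3*(4 + 9))*(-137 + 177)) = -106197/2 - (-1)*40*(1 + 2*(3*13)² + 2*(3*13)*40) = -106197/2 - (-1)*40*(1 + 2*39² + 2*39*40) = -106197/2 - (-1)*40*(1 + 2*1521 + 3120) = -106197/2 - (-1)*40*(1 + 3042 + 3120) = -106197/2 - (-1)*40*6163 = -106197/2 - 1*(-246520) = -106197/2 + 246520 = 386843/2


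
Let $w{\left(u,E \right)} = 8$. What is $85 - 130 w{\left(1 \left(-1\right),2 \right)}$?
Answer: $-955$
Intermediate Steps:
$85 - 130 w{\left(1 \left(-1\right),2 \right)} = 85 - 1040 = -955$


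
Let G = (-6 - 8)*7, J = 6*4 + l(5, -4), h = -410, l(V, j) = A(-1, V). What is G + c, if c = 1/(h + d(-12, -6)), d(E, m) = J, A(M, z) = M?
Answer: -37927/387 ≈ -98.003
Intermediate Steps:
l(V, j) = -1
J = 23 (J = 6*4 - 1 = 24 - 1 = 23)
d(E, m) = 23
c = -1/387 (c = 1/(-410 + 23) = 1/(-387) = -1/387 ≈ -0.0025840)
G = -98 (G = -14*7 = -98)
G + c = -98 - 1/387 = -37927/387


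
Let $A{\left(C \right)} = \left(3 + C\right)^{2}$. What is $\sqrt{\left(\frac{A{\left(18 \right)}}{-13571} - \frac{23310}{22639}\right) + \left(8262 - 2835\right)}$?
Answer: $\frac{9 \sqrt{6323069817759046046}}{307233869} \approx 73.661$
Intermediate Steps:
$\sqrt{\left(\frac{A{\left(18 \right)}}{-13571} - \frac{23310}{22639}\right) + \left(8262 - 2835\right)} = \sqrt{\left(\frac{\left(3 + 18\right)^{2}}{-13571} - \frac{23310}{22639}\right) + \left(8262 - 2835\right)} = \sqrt{\left(21^{2} \left(- \frac{1}{13571}\right) - \frac{23310}{22639}\right) + 5427} = \sqrt{\left(441 \left(- \frac{1}{13571}\right) - \frac{23310}{22639}\right) + 5427} = \sqrt{\left(- \frac{441}{13571} - \frac{23310}{22639}\right) + 5427} = \sqrt{- \frac{326323809}{307233869} + 5427} = \sqrt{\frac{1667031883254}{307233869}} = \frac{9 \sqrt{6323069817759046046}}{307233869}$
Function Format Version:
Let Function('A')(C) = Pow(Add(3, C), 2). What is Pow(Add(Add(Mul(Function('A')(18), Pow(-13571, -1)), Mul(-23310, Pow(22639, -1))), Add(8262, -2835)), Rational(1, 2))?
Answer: Mul(Rational(9, 307233869), Pow(6323069817759046046, Rational(1, 2))) ≈ 73.661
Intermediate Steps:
Pow(Add(Add(Mul(Function('A')(18), Pow(-13571, -1)), Mul(-23310, Pow(22639, -1))), Add(8262, -2835)), Rational(1, 2)) = Pow(Add(Add(Mul(Pow(Add(3, 18), 2), Pow(-13571, -1)), Mul(-23310, Pow(22639, -1))), Add(8262, -2835)), Rational(1, 2)) = Pow(Add(Add(Mul(Pow(21, 2), Rational(-1, 13571)), Mul(-23310, Rational(1, 22639))), 5427), Rational(1, 2)) = Pow(Add(Add(Mul(441, Rational(-1, 13571)), Rational(-23310, 22639)), 5427), Rational(1, 2)) = Pow(Add(Add(Rational(-441, 13571), Rational(-23310, 22639)), 5427), Rational(1, 2)) = Pow(Add(Rational(-326323809, 307233869), 5427), Rational(1, 2)) = Pow(Rational(1667031883254, 307233869), Rational(1, 2)) = Mul(Rational(9, 307233869), Pow(6323069817759046046, Rational(1, 2)))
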